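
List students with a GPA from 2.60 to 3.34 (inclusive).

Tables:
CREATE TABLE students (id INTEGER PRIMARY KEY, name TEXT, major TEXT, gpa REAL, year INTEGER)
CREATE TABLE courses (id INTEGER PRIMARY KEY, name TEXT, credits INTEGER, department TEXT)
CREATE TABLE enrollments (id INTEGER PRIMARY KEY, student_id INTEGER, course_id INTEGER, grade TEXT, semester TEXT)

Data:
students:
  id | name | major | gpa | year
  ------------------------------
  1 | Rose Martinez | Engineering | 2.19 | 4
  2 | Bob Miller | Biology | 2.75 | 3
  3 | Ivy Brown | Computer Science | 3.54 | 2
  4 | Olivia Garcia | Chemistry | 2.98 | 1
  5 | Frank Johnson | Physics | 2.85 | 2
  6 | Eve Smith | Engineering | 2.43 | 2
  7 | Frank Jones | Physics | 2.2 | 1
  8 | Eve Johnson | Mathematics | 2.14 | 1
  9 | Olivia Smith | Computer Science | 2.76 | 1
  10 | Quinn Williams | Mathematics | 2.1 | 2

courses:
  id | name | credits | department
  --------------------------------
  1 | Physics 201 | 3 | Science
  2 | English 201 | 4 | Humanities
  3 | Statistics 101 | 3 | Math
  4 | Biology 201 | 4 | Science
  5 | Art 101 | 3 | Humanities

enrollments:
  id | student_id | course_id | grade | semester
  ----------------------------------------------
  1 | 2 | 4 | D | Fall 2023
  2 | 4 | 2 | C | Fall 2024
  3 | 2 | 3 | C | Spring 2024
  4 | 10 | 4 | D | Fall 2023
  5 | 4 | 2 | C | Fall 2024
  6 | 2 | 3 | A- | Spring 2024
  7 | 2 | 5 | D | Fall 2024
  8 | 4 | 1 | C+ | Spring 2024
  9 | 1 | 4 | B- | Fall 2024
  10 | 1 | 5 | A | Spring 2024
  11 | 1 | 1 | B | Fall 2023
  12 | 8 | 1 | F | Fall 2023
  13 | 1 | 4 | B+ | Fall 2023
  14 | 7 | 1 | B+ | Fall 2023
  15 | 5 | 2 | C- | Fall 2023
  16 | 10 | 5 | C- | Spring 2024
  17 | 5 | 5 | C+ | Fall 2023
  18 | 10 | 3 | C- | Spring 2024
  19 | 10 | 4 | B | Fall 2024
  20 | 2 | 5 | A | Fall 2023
SELECT name, gpa FROM students WHERE gpa BETWEEN 2.6 AND 3.34

Execution result:
name | gpa
Bob Miller | 2.75
Olivia Garcia | 2.98
Frank Johnson | 2.85
Olivia Smith | 2.76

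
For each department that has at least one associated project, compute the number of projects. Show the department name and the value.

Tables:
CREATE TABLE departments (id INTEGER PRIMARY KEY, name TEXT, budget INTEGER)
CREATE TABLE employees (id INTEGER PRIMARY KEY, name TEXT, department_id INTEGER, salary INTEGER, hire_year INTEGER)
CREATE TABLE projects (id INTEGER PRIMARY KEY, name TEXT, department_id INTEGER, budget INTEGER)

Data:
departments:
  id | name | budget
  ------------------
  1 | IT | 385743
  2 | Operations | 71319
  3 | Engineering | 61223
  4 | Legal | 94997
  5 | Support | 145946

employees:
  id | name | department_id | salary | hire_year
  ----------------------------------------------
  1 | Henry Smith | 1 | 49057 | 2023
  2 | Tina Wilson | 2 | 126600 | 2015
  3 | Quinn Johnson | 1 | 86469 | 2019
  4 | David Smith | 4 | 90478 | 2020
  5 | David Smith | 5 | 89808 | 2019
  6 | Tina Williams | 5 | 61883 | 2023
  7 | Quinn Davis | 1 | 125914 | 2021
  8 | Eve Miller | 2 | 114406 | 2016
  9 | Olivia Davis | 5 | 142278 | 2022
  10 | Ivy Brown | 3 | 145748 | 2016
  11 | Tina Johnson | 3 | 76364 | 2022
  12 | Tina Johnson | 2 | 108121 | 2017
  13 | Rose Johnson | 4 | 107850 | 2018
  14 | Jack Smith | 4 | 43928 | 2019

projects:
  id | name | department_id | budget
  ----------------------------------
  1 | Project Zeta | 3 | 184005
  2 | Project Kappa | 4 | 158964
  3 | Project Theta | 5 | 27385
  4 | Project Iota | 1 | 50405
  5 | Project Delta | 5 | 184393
SELECT p.name, COUNT(*) AS n FROM projects c JOIN departments p ON c.department_id = p.id GROUP BY p.id, p.name

Execution result:
name | n
IT | 1
Engineering | 1
Legal | 1
Support | 2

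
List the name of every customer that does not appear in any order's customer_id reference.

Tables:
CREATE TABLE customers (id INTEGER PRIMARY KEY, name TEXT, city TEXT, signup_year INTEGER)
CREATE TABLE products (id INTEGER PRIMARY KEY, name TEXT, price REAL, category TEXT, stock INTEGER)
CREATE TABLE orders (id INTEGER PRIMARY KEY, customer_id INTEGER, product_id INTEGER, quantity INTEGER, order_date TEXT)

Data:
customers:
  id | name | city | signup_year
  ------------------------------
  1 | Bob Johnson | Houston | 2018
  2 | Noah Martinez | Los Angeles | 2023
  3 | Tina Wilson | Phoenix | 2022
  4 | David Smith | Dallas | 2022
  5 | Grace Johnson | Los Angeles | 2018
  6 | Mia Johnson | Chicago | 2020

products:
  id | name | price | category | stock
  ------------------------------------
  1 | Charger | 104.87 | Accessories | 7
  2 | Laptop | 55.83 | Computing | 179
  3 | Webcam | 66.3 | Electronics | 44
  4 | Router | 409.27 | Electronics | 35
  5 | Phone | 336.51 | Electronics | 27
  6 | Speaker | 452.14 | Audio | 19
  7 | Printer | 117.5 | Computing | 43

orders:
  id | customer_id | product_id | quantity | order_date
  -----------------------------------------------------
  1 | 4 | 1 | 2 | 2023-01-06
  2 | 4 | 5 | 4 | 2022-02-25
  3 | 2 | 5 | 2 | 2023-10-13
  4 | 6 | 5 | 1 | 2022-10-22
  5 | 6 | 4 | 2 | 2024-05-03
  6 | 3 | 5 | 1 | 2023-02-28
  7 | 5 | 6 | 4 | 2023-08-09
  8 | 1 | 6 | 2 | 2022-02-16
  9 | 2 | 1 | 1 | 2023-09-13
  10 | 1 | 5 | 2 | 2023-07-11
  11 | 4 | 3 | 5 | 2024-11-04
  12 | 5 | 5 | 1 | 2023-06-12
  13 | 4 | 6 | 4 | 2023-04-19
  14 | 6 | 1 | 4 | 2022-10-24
SELECT p.name FROM customers p LEFT JOIN orders c ON c.customer_id = p.id WHERE c.id IS NULL

Execution result:
(no rows)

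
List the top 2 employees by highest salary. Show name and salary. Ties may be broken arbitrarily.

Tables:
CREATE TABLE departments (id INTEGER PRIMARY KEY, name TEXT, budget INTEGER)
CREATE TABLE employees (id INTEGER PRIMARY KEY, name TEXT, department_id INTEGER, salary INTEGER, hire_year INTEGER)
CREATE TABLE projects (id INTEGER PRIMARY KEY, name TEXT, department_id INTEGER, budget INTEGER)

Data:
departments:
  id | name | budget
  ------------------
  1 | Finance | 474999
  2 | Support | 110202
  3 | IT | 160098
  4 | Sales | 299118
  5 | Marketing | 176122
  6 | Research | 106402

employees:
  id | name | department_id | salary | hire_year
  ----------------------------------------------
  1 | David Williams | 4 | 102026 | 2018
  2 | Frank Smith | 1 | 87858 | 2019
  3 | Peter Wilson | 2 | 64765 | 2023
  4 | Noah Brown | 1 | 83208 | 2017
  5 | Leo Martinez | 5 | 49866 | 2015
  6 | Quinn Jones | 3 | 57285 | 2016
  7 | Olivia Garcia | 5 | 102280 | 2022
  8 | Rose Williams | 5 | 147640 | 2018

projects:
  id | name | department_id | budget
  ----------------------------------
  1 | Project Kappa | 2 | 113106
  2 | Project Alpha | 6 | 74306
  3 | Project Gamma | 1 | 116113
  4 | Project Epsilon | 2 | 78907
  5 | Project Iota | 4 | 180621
SELECT name, salary FROM employees ORDER BY salary DESC LIMIT 2

Execution result:
name | salary
Rose Williams | 147640
Olivia Garcia | 102280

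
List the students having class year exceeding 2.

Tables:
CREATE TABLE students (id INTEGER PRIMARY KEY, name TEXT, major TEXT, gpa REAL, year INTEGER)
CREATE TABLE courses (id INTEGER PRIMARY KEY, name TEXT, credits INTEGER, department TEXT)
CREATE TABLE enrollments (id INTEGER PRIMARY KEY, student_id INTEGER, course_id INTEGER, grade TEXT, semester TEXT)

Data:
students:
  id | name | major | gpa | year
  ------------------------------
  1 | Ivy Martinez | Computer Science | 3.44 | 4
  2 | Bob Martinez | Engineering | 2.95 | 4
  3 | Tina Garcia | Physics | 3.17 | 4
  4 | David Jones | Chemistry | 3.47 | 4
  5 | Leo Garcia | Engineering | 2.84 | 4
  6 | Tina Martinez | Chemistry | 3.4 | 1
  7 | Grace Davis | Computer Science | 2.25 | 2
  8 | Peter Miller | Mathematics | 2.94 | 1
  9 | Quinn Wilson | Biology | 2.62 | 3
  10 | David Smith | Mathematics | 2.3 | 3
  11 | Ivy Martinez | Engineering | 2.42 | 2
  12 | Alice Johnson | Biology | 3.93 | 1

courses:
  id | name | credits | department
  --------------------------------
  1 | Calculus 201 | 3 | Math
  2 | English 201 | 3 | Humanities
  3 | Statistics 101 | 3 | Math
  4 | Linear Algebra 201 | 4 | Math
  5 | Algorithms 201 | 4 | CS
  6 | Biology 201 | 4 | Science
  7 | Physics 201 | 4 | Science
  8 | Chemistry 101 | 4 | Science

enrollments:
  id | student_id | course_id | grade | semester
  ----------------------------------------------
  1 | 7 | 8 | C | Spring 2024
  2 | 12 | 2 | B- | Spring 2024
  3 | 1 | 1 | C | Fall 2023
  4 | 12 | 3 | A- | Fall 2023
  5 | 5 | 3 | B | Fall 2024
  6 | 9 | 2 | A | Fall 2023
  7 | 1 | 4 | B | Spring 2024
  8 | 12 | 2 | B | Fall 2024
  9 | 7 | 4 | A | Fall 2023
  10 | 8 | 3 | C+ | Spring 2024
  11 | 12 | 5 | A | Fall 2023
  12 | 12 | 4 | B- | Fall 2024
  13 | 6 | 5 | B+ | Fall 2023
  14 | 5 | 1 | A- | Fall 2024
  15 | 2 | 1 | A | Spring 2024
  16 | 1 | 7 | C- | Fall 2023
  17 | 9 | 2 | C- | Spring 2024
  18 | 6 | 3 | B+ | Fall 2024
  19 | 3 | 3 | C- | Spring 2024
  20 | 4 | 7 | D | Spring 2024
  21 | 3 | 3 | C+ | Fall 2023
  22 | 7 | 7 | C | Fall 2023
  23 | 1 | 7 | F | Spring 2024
SELECT name, year FROM students WHERE year > 2

Execution result:
name | year
Ivy Martinez | 4
Bob Martinez | 4
Tina Garcia | 4
David Jones | 4
Leo Garcia | 4
Quinn Wilson | 3
David Smith | 3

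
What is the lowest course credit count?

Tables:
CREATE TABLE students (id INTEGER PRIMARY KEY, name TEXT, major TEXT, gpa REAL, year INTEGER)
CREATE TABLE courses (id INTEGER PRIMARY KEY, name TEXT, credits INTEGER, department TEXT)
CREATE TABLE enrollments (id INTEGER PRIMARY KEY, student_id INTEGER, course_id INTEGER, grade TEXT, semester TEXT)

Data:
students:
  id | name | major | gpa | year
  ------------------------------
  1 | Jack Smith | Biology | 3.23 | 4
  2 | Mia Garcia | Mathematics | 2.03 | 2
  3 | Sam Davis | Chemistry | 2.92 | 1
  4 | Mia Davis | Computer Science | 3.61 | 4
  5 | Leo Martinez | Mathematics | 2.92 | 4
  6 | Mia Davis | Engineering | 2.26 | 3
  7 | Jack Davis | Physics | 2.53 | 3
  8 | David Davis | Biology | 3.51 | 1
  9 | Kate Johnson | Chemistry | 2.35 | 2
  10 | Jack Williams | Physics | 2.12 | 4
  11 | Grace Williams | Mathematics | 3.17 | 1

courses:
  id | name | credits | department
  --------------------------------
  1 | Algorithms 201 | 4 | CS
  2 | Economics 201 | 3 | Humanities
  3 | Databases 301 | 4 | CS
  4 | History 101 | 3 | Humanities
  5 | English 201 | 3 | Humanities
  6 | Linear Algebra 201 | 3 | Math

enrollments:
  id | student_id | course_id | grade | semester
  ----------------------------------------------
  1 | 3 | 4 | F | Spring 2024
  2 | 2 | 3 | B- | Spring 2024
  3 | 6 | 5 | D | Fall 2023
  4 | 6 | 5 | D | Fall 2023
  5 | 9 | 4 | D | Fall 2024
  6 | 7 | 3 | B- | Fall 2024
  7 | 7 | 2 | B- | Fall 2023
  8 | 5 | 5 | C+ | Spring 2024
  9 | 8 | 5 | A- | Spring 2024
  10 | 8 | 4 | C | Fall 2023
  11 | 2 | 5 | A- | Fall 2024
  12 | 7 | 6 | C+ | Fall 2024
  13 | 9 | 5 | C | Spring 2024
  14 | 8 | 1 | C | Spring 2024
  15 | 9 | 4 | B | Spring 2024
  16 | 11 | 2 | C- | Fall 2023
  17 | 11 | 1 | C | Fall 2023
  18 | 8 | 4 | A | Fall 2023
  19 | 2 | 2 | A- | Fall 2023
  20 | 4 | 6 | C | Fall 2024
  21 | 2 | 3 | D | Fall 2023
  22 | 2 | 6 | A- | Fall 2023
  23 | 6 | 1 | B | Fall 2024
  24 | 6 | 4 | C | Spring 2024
SELECT MIN(credits) FROM courses

Execution result:
3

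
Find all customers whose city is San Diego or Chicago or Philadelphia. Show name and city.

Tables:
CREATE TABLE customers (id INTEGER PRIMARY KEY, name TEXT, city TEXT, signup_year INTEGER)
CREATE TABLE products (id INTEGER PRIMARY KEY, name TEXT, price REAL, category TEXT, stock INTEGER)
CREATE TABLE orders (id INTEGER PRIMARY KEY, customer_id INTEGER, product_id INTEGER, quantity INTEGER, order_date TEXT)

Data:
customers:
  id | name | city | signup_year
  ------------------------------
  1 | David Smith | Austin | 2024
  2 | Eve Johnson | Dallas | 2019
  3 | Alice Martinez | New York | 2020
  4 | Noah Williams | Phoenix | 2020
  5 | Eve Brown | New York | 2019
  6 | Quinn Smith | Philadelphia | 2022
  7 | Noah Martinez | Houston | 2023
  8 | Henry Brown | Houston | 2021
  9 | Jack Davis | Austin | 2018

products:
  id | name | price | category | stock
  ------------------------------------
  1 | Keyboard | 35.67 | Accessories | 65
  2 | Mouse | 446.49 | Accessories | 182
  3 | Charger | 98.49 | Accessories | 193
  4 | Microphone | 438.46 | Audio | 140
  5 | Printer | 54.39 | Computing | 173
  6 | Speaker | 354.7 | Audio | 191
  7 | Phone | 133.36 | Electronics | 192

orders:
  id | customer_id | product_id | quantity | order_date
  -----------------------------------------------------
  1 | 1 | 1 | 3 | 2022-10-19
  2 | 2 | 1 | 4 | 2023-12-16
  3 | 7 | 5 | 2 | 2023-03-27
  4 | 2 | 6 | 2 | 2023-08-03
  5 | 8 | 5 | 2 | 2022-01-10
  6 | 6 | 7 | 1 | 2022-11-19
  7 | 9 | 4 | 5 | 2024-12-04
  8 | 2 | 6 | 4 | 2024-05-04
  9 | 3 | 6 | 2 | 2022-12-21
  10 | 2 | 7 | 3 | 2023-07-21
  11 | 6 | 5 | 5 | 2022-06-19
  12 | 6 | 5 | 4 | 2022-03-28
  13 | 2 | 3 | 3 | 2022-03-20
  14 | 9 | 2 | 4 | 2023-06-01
SELECT name, city FROM customers WHERE city IN ('San Diego', 'Chicago', 'Philadelphia')

Execution result:
name | city
Quinn Smith | Philadelphia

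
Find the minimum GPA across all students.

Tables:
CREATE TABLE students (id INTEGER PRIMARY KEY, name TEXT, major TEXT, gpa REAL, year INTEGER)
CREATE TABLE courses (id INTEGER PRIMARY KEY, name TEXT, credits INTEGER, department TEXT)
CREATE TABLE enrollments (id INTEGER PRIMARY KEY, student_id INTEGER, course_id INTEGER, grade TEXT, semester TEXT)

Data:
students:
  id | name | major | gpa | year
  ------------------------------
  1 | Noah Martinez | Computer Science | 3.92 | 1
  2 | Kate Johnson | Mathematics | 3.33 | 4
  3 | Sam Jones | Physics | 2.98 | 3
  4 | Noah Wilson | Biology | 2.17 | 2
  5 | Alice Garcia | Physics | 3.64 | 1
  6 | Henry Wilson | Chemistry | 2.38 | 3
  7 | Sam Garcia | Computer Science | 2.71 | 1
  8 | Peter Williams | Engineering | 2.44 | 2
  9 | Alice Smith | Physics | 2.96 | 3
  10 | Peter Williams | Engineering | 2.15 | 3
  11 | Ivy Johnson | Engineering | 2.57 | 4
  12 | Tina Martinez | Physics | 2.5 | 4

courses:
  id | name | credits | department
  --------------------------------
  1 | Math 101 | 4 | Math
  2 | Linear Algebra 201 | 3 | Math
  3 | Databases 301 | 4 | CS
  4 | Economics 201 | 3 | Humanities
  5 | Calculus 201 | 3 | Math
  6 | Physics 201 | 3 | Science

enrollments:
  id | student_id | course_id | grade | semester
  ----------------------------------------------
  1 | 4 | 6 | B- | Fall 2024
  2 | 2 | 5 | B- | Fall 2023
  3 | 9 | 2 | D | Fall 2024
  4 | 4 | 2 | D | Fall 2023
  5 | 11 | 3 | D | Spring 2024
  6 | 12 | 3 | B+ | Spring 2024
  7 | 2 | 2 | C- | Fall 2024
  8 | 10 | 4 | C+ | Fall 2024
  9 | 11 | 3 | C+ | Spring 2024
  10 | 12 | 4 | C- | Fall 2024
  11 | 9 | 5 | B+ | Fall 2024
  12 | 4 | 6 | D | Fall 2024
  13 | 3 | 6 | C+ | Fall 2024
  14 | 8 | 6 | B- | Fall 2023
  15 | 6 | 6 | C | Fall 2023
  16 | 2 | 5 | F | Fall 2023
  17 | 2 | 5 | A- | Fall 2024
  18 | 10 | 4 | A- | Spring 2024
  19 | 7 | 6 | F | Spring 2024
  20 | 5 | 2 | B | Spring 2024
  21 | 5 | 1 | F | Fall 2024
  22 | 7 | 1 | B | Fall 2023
SELECT MIN(gpa) FROM students

Execution result:
2.15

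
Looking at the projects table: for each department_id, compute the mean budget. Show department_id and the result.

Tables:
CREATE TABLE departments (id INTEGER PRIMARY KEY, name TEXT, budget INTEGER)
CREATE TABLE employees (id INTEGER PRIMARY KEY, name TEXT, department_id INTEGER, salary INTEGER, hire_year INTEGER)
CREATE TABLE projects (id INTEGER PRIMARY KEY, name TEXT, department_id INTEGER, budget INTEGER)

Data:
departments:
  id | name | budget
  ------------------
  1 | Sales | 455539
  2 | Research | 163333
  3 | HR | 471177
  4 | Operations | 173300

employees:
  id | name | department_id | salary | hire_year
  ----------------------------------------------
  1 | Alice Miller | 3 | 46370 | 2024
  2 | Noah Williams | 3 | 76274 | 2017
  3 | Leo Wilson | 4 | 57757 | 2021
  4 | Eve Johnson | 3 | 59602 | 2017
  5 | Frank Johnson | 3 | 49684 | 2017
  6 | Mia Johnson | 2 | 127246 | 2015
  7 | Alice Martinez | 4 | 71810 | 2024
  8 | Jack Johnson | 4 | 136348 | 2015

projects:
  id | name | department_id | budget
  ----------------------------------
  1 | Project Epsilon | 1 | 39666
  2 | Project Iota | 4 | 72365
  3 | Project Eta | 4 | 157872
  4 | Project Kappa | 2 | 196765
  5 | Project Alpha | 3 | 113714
SELECT department_id, AVG(budget) AS avg_budget FROM projects GROUP BY department_id

Execution result:
department_id | avg_budget
1 | 39666.00
2 | 196765.00
3 | 113714.00
4 | 115118.50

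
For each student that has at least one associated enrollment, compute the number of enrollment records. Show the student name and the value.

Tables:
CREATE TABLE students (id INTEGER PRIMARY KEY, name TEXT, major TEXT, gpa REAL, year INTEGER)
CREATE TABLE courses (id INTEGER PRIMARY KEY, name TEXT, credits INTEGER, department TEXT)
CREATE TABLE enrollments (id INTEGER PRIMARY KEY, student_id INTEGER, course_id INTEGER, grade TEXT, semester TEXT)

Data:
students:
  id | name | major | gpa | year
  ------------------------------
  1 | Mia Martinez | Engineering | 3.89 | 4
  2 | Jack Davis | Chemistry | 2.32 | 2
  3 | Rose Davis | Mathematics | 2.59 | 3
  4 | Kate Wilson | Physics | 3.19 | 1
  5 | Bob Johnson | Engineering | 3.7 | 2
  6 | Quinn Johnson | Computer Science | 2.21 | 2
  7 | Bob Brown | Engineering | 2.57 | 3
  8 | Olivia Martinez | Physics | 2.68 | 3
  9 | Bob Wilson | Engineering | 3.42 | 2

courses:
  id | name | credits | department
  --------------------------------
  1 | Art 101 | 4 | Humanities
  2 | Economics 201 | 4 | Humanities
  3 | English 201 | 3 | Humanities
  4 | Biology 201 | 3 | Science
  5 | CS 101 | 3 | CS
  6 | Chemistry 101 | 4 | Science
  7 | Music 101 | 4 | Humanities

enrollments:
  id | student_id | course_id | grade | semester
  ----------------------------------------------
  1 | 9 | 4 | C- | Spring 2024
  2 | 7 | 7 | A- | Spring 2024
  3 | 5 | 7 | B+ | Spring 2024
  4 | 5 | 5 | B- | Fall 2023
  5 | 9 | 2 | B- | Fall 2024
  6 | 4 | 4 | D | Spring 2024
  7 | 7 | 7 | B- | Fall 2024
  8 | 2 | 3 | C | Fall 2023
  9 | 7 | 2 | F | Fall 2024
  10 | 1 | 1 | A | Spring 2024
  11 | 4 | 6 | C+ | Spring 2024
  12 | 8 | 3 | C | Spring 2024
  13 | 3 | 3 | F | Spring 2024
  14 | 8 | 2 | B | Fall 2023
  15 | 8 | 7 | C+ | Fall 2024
SELECT p.name, COUNT(*) AS n FROM enrollments c JOIN students p ON c.student_id = p.id GROUP BY p.id, p.name

Execution result:
name | n
Mia Martinez | 1
Jack Davis | 1
Rose Davis | 1
Kate Wilson | 2
Bob Johnson | 2
Bob Brown | 3
Olivia Martinez | 3
Bob Wilson | 2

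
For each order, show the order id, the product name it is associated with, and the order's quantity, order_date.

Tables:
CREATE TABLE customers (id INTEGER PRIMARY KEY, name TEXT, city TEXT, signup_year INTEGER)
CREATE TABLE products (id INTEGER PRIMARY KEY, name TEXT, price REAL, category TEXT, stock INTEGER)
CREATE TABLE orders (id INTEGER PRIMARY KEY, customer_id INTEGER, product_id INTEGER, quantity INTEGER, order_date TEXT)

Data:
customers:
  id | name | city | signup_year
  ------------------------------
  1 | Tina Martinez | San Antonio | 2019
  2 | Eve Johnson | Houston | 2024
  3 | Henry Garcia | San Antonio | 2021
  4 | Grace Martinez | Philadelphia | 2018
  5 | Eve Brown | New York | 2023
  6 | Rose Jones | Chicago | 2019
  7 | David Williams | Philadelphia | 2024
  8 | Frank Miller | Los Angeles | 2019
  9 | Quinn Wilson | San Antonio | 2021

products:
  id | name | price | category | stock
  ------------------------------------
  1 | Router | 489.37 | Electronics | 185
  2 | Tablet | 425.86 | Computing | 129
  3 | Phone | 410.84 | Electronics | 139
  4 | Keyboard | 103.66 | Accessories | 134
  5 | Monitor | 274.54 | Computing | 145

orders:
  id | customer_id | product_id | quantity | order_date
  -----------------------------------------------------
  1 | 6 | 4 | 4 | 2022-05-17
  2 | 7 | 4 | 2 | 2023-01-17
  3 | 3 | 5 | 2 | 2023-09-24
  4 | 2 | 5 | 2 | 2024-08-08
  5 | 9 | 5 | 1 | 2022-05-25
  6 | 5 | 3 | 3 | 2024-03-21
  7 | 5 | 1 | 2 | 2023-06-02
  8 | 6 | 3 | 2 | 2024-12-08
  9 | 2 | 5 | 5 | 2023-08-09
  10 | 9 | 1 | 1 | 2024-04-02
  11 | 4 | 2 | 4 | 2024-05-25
SELECT c.id, p.name AS product, c.quantity, c.order_date FROM orders c JOIN products p ON c.product_id = p.id

Execution result:
id | product | quantity | order_date
1 | Keyboard | 4 | 2022-05-17
2 | Keyboard | 2 | 2023-01-17
3 | Monitor | 2 | 2023-09-24
4 | Monitor | 2 | 2024-08-08
5 | Monitor | 1 | 2022-05-25
6 | Phone | 3 | 2024-03-21
7 | Router | 2 | 2023-06-02
8 | Phone | 2 | 2024-12-08
9 | Monitor | 5 | 2023-08-09
10 | Router | 1 | 2024-04-02
11 | Tablet | 4 | 2024-05-25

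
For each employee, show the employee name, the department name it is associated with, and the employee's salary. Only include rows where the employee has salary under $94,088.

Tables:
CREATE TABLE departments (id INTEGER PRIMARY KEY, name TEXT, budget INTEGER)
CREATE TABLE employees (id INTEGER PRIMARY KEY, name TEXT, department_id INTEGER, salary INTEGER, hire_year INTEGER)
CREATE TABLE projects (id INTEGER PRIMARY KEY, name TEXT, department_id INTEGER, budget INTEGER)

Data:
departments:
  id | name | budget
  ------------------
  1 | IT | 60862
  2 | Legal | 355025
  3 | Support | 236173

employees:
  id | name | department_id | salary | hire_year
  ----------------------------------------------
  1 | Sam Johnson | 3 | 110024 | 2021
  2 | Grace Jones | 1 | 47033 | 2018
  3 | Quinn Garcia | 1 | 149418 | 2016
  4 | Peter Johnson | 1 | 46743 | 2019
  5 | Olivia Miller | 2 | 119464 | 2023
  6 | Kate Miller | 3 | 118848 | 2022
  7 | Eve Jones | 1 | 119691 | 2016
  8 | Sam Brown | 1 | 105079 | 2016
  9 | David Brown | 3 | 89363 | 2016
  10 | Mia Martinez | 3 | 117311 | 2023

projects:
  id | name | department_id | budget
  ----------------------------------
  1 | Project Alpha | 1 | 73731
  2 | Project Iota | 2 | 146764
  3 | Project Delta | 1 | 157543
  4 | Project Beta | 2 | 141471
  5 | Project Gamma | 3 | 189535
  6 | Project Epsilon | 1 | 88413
SELECT c.name, p.name AS department, c.salary FROM employees c JOIN departments p ON c.department_id = p.id WHERE c.salary < 94088

Execution result:
name | department | salary
Grace Jones | IT | 47033
Peter Johnson | IT | 46743
David Brown | Support | 89363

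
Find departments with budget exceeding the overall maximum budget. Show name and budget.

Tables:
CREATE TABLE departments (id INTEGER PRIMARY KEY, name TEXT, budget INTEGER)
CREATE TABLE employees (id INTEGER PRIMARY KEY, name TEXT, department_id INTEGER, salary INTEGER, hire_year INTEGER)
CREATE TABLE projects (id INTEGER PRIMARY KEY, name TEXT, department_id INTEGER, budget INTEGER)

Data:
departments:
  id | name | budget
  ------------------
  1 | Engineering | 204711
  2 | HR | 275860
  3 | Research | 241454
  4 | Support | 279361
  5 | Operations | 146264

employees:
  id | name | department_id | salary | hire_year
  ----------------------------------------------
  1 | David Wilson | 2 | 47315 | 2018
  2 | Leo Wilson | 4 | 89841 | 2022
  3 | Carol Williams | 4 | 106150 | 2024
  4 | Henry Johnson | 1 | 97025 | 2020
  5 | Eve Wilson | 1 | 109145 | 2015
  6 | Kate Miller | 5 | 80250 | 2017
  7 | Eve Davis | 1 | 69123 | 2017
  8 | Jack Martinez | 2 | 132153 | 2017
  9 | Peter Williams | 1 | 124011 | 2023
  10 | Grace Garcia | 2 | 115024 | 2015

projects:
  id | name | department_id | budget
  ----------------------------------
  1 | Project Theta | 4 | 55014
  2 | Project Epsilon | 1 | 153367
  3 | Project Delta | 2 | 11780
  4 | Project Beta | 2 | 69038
SELECT name, budget FROM departments WHERE budget > (SELECT MAX(budget) FROM departments)

Execution result:
(no rows)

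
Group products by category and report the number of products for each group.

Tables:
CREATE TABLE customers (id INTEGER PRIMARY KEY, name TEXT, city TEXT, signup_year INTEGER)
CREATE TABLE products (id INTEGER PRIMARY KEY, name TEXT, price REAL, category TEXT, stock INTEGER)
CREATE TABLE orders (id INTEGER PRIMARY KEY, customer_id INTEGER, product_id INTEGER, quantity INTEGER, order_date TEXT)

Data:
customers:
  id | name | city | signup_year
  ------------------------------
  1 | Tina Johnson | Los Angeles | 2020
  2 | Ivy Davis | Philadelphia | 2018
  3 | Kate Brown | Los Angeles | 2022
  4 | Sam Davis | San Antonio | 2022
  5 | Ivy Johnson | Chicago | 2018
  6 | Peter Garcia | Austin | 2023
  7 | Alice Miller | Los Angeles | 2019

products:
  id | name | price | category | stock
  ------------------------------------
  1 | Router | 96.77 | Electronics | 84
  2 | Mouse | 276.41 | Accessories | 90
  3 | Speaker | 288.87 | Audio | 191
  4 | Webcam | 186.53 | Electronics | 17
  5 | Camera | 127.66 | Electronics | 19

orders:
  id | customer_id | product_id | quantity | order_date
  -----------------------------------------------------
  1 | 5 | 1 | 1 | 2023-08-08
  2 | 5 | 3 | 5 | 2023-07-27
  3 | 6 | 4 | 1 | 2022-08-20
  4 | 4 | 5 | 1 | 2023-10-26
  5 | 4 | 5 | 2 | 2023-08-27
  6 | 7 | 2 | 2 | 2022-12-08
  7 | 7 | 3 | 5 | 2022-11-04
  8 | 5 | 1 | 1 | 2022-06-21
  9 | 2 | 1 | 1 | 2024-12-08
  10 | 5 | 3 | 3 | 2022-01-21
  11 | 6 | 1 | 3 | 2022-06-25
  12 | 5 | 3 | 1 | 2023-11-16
SELECT category, COUNT(*) AS n FROM products GROUP BY category

Execution result:
category | n
Accessories | 1
Audio | 1
Electronics | 3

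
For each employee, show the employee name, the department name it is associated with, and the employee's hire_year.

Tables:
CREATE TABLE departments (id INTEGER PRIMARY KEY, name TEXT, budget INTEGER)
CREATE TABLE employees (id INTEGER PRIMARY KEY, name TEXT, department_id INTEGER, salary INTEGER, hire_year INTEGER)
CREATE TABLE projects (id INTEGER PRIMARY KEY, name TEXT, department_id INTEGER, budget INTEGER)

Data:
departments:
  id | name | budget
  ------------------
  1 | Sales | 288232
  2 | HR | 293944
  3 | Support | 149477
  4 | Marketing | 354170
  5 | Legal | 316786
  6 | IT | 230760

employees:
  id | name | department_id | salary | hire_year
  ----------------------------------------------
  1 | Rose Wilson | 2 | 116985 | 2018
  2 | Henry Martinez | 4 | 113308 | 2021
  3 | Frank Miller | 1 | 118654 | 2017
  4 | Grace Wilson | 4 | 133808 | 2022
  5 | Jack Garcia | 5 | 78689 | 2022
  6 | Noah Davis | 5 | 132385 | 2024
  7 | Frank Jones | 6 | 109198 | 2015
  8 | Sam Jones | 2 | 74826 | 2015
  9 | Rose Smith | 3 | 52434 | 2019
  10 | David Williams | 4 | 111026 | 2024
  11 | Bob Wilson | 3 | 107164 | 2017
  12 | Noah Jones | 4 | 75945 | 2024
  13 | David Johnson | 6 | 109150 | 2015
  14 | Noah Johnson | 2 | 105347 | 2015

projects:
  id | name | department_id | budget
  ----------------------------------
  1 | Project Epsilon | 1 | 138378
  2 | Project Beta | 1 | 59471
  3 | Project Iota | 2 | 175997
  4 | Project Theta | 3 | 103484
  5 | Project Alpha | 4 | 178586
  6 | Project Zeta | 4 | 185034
SELECT c.name, p.name AS department, c.hire_year FROM employees c JOIN departments p ON c.department_id = p.id

Execution result:
name | department | hire_year
Rose Wilson | HR | 2018
Henry Martinez | Marketing | 2021
Frank Miller | Sales | 2017
Grace Wilson | Marketing | 2022
Jack Garcia | Legal | 2022
Noah Davis | Legal | 2024
Frank Jones | IT | 2015
Sam Jones | HR | 2015
Rose Smith | Support | 2019
David Williams | Marketing | 2024
Bob Wilson | Support | 2017
Noah Jones | Marketing | 2024
David Johnson | IT | 2015
Noah Johnson | HR | 2015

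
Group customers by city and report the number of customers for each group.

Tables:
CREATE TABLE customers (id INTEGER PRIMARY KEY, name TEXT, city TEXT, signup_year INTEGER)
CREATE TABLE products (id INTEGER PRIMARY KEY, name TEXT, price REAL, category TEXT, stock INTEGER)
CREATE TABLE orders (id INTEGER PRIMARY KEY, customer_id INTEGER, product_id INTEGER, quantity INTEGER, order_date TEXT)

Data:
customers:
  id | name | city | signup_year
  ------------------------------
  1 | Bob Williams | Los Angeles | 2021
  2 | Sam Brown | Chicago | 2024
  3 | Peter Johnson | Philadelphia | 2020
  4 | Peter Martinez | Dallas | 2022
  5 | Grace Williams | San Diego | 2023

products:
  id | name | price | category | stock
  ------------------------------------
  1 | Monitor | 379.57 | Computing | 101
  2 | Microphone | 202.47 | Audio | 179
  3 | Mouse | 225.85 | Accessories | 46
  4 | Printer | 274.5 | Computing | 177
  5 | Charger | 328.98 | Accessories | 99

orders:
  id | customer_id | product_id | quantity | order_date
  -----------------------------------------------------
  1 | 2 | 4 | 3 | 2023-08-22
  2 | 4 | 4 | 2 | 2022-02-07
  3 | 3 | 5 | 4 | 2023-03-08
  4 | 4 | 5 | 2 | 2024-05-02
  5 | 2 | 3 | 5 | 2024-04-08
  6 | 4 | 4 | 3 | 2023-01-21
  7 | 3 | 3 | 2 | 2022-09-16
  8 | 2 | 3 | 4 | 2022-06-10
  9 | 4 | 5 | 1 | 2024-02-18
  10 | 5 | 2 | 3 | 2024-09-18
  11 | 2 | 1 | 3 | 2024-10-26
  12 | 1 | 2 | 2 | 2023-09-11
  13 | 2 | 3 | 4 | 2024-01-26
SELECT city, COUNT(*) AS n FROM customers GROUP BY city

Execution result:
city | n
Chicago | 1
Dallas | 1
Los Angeles | 1
Philadelphia | 1
San Diego | 1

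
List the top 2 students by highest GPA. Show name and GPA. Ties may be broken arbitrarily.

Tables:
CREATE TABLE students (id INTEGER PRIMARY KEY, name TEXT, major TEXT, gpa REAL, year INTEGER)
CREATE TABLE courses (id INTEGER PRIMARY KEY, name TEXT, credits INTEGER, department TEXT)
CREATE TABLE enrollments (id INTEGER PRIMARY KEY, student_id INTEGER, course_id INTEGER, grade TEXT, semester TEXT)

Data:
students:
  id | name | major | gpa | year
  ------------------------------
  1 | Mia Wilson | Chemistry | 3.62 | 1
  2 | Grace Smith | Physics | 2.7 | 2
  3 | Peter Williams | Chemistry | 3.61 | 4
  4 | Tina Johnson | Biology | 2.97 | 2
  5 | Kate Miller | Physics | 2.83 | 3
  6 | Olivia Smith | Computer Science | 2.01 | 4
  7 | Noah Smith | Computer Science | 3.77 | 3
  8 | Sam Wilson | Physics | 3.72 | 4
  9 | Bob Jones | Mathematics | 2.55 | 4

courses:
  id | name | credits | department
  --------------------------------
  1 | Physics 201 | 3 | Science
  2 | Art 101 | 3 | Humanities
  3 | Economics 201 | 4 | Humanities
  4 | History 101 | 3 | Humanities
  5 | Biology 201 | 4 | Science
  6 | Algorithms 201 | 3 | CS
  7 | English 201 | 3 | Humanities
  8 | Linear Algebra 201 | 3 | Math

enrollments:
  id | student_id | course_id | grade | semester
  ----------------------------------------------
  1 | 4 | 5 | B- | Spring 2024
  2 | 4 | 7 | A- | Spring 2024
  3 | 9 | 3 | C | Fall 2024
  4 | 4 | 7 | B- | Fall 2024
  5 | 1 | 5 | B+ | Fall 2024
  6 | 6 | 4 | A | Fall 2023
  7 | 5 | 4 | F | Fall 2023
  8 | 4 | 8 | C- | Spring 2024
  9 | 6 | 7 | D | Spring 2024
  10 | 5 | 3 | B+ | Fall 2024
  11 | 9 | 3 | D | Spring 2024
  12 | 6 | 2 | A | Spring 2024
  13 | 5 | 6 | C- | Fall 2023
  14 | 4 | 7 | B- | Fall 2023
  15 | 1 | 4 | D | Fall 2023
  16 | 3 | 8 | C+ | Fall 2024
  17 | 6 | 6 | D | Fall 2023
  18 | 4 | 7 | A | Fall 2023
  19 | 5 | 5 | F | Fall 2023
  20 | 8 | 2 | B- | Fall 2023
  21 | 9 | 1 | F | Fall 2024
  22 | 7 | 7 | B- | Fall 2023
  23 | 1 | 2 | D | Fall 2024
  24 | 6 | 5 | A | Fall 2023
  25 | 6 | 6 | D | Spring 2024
SELECT name, gpa FROM students ORDER BY gpa DESC LIMIT 2

Execution result:
name | gpa
Noah Smith | 3.77
Sam Wilson | 3.72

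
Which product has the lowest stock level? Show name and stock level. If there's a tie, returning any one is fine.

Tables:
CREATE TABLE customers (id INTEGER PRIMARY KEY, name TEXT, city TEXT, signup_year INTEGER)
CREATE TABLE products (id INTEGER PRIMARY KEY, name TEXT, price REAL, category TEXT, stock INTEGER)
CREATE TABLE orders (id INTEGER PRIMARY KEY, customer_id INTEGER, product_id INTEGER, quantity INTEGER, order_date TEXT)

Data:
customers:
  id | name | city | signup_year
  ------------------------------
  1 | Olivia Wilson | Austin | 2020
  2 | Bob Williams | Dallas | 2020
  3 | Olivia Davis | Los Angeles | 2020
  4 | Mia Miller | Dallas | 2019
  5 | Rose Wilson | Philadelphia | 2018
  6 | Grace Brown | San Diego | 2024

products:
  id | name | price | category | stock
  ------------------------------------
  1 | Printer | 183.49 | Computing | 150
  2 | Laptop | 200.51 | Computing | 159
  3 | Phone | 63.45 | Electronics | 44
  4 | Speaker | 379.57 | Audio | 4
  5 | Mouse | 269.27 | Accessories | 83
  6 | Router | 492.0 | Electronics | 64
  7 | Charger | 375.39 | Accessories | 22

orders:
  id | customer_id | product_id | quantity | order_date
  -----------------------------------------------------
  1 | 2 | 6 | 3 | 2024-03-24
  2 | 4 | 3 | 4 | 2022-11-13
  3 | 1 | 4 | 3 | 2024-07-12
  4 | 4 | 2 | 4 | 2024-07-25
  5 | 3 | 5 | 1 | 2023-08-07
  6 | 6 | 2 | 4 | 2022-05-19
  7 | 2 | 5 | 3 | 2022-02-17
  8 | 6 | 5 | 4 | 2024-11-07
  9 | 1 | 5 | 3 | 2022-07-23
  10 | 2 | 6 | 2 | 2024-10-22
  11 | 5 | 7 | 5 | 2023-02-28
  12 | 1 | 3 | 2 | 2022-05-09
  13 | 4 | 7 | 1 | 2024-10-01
SELECT name, stock FROM products ORDER BY stock ASC LIMIT 1

Execution result:
name | stock
Speaker | 4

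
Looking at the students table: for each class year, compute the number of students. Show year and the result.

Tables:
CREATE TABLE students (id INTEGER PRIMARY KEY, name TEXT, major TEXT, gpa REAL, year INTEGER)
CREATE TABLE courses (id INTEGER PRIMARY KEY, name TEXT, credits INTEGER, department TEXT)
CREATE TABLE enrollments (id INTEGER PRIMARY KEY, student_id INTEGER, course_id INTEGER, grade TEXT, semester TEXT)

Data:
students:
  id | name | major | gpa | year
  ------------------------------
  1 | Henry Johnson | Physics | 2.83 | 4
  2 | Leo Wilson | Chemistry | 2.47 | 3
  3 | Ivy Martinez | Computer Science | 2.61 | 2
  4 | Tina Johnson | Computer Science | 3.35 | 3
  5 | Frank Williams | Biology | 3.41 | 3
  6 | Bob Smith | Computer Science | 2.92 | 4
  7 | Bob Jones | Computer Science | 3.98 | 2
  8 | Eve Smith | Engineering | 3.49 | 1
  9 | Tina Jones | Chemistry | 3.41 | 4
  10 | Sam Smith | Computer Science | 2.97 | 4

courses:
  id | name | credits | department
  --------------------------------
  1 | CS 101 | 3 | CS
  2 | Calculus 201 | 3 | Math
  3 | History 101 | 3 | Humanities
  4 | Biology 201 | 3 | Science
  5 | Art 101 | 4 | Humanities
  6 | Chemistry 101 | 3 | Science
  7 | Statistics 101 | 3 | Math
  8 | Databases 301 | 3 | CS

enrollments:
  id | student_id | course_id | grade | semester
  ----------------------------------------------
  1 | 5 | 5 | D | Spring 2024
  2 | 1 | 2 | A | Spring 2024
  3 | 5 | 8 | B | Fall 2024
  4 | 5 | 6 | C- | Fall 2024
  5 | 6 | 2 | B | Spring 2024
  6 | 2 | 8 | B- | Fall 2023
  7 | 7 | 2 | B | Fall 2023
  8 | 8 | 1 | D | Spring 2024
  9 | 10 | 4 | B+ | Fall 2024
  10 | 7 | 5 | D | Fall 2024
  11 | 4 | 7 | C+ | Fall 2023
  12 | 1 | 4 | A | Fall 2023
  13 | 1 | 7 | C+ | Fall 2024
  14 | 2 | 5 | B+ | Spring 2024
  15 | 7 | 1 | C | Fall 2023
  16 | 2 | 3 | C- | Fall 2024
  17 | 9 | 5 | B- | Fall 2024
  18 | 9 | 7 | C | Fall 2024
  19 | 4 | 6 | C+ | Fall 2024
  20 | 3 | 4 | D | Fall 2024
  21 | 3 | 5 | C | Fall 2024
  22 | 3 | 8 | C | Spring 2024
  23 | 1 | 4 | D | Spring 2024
SELECT year, COUNT(*) AS n FROM students GROUP BY year

Execution result:
year | n
1 | 1
2 | 2
3 | 3
4 | 4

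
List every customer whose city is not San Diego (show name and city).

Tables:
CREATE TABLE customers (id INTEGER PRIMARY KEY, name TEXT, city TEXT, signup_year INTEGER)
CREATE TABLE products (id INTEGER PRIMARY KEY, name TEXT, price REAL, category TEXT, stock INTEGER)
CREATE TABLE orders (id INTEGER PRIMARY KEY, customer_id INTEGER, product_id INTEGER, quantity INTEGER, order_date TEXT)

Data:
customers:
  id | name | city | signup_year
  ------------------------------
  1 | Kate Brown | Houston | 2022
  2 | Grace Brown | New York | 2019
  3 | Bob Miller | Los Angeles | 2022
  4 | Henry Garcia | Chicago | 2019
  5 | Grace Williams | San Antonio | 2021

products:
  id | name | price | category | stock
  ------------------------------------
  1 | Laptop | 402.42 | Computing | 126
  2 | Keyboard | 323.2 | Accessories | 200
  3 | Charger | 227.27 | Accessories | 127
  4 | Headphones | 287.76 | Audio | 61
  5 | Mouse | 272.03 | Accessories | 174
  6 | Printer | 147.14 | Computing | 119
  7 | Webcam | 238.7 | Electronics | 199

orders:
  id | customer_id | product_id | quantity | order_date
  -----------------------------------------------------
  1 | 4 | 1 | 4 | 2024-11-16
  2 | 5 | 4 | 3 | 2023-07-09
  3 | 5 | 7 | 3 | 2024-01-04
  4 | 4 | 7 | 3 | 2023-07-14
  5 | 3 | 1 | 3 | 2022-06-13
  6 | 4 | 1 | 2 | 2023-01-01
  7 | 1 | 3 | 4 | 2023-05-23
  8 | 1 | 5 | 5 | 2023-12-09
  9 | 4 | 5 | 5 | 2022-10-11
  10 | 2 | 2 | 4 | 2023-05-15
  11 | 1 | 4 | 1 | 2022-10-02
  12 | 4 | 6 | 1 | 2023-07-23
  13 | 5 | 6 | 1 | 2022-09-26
SELECT name, city FROM customers WHERE city <> 'San Diego'

Execution result:
name | city
Kate Brown | Houston
Grace Brown | New York
Bob Miller | Los Angeles
Henry Garcia | Chicago
Grace Williams | San Antonio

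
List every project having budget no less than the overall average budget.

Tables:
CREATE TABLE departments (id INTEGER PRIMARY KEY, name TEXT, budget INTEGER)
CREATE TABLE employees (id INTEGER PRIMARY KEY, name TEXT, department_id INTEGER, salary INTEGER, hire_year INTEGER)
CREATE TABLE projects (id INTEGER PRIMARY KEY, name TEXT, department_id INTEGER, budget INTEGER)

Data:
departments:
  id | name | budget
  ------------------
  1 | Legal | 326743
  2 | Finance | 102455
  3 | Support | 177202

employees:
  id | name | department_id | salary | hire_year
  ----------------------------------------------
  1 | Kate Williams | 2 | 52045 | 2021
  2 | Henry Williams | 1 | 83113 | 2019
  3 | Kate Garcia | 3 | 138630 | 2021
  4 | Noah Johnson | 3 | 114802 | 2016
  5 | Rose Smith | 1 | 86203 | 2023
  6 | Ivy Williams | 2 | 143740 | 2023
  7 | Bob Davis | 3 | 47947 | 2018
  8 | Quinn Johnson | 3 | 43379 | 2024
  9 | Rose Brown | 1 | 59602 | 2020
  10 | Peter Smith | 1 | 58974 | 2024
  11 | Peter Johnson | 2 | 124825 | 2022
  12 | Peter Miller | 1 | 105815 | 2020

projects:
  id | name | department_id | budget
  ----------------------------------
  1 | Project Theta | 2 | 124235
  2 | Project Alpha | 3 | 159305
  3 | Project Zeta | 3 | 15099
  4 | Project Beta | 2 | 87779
SELECT name, budget FROM projects WHERE budget >= (SELECT AVG(budget) FROM projects)

Execution result:
name | budget
Project Theta | 124235
Project Alpha | 159305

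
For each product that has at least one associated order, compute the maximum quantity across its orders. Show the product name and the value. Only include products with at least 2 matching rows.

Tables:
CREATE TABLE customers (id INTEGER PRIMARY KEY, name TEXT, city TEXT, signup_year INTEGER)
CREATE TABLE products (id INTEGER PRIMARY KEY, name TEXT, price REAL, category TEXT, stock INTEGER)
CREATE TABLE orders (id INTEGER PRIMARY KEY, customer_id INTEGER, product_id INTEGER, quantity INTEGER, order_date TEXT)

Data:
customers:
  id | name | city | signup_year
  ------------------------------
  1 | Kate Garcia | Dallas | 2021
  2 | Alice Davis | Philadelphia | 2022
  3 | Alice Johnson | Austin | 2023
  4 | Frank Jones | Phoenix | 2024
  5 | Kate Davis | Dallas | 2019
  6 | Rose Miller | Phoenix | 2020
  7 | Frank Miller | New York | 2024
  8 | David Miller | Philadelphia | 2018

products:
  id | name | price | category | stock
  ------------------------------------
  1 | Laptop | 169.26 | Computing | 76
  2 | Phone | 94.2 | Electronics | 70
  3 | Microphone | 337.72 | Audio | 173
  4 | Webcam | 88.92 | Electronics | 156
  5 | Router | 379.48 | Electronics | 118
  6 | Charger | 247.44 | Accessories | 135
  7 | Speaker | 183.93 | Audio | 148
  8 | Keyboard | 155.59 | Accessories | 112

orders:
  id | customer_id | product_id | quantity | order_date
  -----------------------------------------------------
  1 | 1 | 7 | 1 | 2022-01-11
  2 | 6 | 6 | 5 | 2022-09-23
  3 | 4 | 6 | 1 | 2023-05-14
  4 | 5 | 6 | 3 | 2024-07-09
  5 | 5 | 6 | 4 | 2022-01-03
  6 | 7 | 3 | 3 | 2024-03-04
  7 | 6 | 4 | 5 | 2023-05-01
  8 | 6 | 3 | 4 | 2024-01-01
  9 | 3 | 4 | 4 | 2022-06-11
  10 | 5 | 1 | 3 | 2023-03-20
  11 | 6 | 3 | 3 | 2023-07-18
SELECT p.name, MAX(c.quantity) AS max_quantity FROM orders c JOIN products p ON c.product_id = p.id GROUP BY p.id, p.name HAVING COUNT(*) >= 2

Execution result:
name | max_quantity
Microphone | 4
Webcam | 5
Charger | 5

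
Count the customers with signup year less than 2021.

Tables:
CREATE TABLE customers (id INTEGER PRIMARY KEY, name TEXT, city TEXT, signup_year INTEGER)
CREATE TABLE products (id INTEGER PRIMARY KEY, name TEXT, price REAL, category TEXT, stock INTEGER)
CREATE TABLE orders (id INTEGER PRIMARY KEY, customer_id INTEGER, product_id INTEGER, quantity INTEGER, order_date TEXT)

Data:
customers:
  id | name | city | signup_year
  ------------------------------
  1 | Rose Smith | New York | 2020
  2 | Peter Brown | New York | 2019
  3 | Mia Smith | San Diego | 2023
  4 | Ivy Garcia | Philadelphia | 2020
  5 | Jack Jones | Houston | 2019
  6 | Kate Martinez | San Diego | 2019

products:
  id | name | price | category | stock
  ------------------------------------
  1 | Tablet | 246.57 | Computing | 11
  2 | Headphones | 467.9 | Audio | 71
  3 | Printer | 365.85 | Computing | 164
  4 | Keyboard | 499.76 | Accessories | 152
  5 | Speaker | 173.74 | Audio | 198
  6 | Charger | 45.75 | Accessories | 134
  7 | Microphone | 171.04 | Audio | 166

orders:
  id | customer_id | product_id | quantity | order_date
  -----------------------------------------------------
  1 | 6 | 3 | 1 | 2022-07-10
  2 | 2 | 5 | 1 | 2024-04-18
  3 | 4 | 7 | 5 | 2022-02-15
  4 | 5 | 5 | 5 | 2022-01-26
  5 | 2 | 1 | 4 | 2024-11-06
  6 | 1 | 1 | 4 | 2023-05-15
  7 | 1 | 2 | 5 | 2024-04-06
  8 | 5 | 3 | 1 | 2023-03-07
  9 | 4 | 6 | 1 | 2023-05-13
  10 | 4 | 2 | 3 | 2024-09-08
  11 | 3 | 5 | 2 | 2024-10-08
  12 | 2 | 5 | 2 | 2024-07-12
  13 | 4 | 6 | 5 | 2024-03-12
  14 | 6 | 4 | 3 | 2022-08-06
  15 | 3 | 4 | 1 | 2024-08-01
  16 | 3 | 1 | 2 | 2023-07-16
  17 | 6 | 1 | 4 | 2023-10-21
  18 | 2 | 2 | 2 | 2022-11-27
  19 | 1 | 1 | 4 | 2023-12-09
SELECT COUNT(*) FROM customers WHERE signup_year < 2021

Execution result:
5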